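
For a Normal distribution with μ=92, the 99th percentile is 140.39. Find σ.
σ = 20.8008

For X ~ Normal(μ, σ), the p-th percentile satisfies x = μ + z_p × σ,
where z_p = Φ⁻¹(p) is the standard normal quantile.

Step 1: z_{0.99} = Φ⁻¹(0.99) = 2.3263

Step 2: Solve for σ:
140.39 = 92 + 2.3263 × σ
σ = (140.39 - 92) / 2.3263
σ = 48.39 / 2.3263
σ = 20.8008

Verification: μ + z × σ = 92 + 2.3263 × 20.8008 = 140.39 ✓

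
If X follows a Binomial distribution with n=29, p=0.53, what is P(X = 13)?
0.100182

We have X ~ Binomial(n=29, p=0.53).

For a Binomial distribution, the PMF gives us the probability of each outcome.

Using the PMF formula:
P(X = 13) = 0.100182

Rounded to 4 decimal places: 0.1002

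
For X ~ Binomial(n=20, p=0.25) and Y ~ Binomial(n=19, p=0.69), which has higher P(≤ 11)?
X has higher probability (P(X ≤ 11) = 0.9991 > P(Y ≤ 11) = 0.2091)

Compute P(≤ 11) for each distribution:

X ~ Binomial(n=20, p=0.25):
P(X ≤ 11) = 0.9991

Y ~ Binomial(n=19, p=0.69):
P(Y ≤ 11) = 0.2091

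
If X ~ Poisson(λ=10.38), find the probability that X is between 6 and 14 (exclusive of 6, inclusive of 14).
0.787299

We have X ~ Poisson(λ=10.38).

To find P(6 < X ≤ 14), we use:
P(6 < X ≤ 14) = P(X ≤ 14) - P(X ≤ 6)
                 = F(14) - F(6)
                 = 0.895242 - 0.107943
                 = 0.787299

So there's approximately a 78.7% chance that X falls in this range.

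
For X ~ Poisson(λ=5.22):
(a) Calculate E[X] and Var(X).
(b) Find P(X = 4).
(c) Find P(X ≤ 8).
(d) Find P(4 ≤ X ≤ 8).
(a) E[X] = 5.2200, Var(X) = 5.2200
(b) P(X = 4) = 0.167284
(c) P(X ≤ 8) = 0.916594
(d) P(4 ≤ X ≤ 8) = 0.681103

We have X ~ Poisson(λ=5.22).

(a) Moments:
E[X] = 5.2200
Var(X) = 5.2200
σ = √Var(X) = 2.2847

(b) Point probability using PMF:
P(X = 4) = 0.167284

(c) Cumulative probability using CDF:
P(X ≤ 8) = F(8) = 0.916594

(d) Range probability:
P(4 ≤ X ≤ 8) = P(X ≤ 8) - P(X ≤ 3)
                   = F(8) - F(3)
                   = 0.916594 - 0.235491
                   = 0.681103

This means approximately 68.1% of outcomes fall in the interval [4, 8].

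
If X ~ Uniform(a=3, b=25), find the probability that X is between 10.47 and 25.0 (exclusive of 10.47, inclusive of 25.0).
0.660455

We have X ~ Uniform(a=3, b=25).

To find P(10.47 < X ≤ 25.0), we use:
P(10.47 < X ≤ 25.0) = P(X ≤ 25.0) - P(X ≤ 10.47)
                 = F(25.0) - F(10.47)
                 = 1.000000 - 0.339545
                 = 0.660455

So there's approximately a 66.0% chance that X falls in this range.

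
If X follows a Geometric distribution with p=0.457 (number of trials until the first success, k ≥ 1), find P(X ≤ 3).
0.839897

We have X ~ Geometric(p=0.457) (number of trials until the first success, k ≥ 1).

The CDF gives us P(X ≤ k).

Using the CDF:
P(X ≤ 3) = 0.839897

This means there's approximately a 84.0% chance that X is at most 3.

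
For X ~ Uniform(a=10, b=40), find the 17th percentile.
15.1000

We have X ~ Uniform(a=10, b=40).

We want to find x such that P(X ≤ x) = 0.17.

This is the 17th percentile, which means 17% of values fall below this point.

Using the inverse CDF (quantile function):
x = F⁻¹(0.17) = 15.1000

Verification: P(X ≤ 15.1000) = 0.17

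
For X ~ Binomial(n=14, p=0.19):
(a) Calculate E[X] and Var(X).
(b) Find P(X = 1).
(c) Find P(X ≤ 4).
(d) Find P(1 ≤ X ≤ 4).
(a) E[X] = 2.6600, Var(X) = 2.1546
(b) P(X = 1) = 0.171865
(c) P(X ≤ 4) = 0.890704
(d) P(1 ≤ X ≤ 4) = 0.838369

We have X ~ Binomial(n=14, p=0.19).

(a) Moments:
E[X] = 2.6600
Var(X) = 2.1546
σ = √Var(X) = 1.4679

(b) Point probability using PMF:
P(X = 1) = 0.171865

(c) Cumulative probability using CDF:
P(X ≤ 4) = F(4) = 0.890704

(d) Range probability:
P(1 ≤ X ≤ 4) = P(X ≤ 4) - P(X ≤ 0)
                   = F(4) - F(0)
                   = 0.890704 - 0.052335
                   = 0.838369

This means approximately 83.8% of outcomes fall in the interval [1, 4].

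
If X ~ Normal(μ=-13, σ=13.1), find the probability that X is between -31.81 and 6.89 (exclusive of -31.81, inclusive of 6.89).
0.860015

We have X ~ Normal(μ=-13, σ=13.1).

To find P(-31.81 < X ≤ 6.89), we use:
P(-31.81 < X ≤ 6.89) = P(X ≤ 6.89) - P(X ≤ -31.81)
                 = F(6.89) - F(-31.81)
                 = 0.935533 - 0.075519
                 = 0.860015

So there's approximately a 86.0% chance that X falls in this range.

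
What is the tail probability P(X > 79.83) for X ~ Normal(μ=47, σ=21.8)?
0.066038

We have X ~ Normal(μ=47, σ=21.8).

P(X > 79.83) = 1 - P(X ≤ 79.83)
                = 1 - F(79.83)
                = 1 - 0.933962
                = 0.066038

So there's approximately a 6.6% chance that X exceeds 79.83.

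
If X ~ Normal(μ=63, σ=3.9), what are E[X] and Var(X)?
E[X] = 63.0000, Var(X) = 15.2100

We have X ~ Normal(μ=63, σ=3.9).

For a Normal distribution with μ=63, σ=3.9:

Expected value:
E[X] = 63.0000

Variance:
Var(X) = 15.2100

Standard deviation:
σ = √Var(X) = 3.9000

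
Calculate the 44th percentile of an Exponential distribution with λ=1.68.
0.3451

We have X ~ Exponential(λ=1.68).

We want to find x such that P(X ≤ x) = 0.44.

This is the 44th percentile, which means 44% of values fall below this point.

Using the inverse CDF (quantile function):
x = F⁻¹(0.44) = 0.3451

Verification: P(X ≤ 0.3451) = 0.44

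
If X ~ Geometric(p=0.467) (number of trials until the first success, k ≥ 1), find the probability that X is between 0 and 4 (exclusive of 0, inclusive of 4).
0.919293

We have X ~ Geometric(p=0.467) (number of trials until the first success, k ≥ 1).

To find P(0 < X ≤ 4), we use:
P(0 < X ≤ 4) = P(X ≤ 4) - P(X ≤ 0)
                 = F(4) - F(0)
                 = 0.919293 - 0.000000
                 = 0.919293

So there's approximately a 91.9% chance that X falls in this range.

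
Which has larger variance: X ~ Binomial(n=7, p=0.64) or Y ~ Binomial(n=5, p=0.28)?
X has larger variance (1.6128 > 1.0080)

Compute the variance for each distribution:

X ~ Binomial(n=7, p=0.64):
Var(X) = 1.6128

Y ~ Binomial(n=5, p=0.28):
Var(Y) = 1.0080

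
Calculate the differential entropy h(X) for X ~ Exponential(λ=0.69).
1.3711 nats

We have X ~ Exponential(λ=0.69).

The differential entropy measures the uncertainty or information content of the distribution.

For an Exponential distribution with λ=0.69:
h(X) = 1.3711 nats

(In bits, this would be 1.9780 bits.)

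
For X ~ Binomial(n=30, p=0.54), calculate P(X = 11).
0.024330

We have X ~ Binomial(n=30, p=0.54).

For a Binomial distribution, the PMF gives us the probability of each outcome.

Using the PMF formula:
P(X = 11) = 0.024330

Rounded to 4 decimal places: 0.0243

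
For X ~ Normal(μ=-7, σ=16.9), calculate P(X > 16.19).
0.085002

We have X ~ Normal(μ=-7, σ=16.9).

P(X > 16.19) = 1 - P(X ≤ 16.19)
                = 1 - F(16.19)
                = 1 - 0.914998
                = 0.085002

So there's approximately a 8.5% chance that X exceeds 16.19.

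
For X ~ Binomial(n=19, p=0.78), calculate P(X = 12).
0.063741

We have X ~ Binomial(n=19, p=0.78).

For a Binomial distribution, the PMF gives us the probability of each outcome.

Using the PMF formula:
P(X = 12) = 0.063741

Rounded to 4 decimal places: 0.0637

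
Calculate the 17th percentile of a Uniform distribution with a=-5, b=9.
-2.6200

We have X ~ Uniform(a=-5, b=9).

We want to find x such that P(X ≤ x) = 0.17.

This is the 17th percentile, which means 17% of values fall below this point.

Using the inverse CDF (quantile function):
x = F⁻¹(0.17) = -2.6200

Verification: P(X ≤ -2.6200) = 0.17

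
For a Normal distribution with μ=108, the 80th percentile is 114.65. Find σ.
σ = 7.9014

For X ~ Normal(μ, σ), the p-th percentile satisfies x = μ + z_p × σ,
where z_p = Φ⁻¹(p) is the standard normal quantile.

Step 1: z_{0.8} = Φ⁻¹(0.8) = 0.8416

Step 2: Solve for σ:
114.65 = 108 + 0.8416 × σ
σ = (114.65 - 108) / 0.8416
σ = 6.65 / 0.8416
σ = 7.9014

Verification: μ + z × σ = 108 + 0.8416 × 7.9014 = 114.65 ✓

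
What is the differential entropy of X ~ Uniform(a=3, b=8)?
1.6094 nats

We have X ~ Uniform(a=3, b=8).

The differential entropy measures the uncertainty or information content of the distribution.

For a Uniform distribution with a=3, b=8:
h(X) = 1.6094 nats

(In bits, this would be 2.3219 bits.)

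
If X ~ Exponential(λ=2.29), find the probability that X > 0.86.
0.139541

We have X ~ Exponential(λ=2.29).

P(X > 0.86) = 1 - P(X ≤ 0.86)
                = 1 - F(0.86)
                = 1 - 0.860459
                = 0.139541

So there's approximately a 14.0% chance that X exceeds 0.86.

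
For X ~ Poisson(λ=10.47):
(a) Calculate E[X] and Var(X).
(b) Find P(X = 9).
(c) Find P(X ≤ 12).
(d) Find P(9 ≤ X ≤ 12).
(a) E[X] = 10.4700, Var(X) = 10.4700
(b) P(X = 9) = 0.118221
(c) P(X ≤ 12) = 0.745054
(d) P(9 ≤ X ≤ 12) = 0.462603

We have X ~ Poisson(λ=10.47).

(a) Moments:
E[X] = 10.4700
Var(X) = 10.4700
σ = √Var(X) = 3.2357

(b) Point probability using PMF:
P(X = 9) = 0.118221

(c) Cumulative probability using CDF:
P(X ≤ 12) = F(12) = 0.745054

(d) Range probability:
P(9 ≤ X ≤ 12) = P(X ≤ 12) - P(X ≤ 8)
                   = F(12) - F(8)
                   = 0.745054 - 0.282451
                   = 0.462603

This means approximately 46.3% of outcomes fall in the interval [9, 12].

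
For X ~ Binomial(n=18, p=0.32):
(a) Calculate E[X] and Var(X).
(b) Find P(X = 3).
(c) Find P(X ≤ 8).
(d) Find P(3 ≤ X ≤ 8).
(a) E[X] = 5.7600, Var(X) = 3.9168
(b) P(X = 3) = 0.082181
(c) P(X ≤ 8) = 0.913925
(d) P(3 ≤ X ≤ 8) = 0.872029

We have X ~ Binomial(n=18, p=0.32).

(a) Moments:
E[X] = 5.7600
Var(X) = 3.9168
σ = √Var(X) = 1.9791

(b) Point probability using PMF:
P(X = 3) = 0.082181

(c) Cumulative probability using CDF:
P(X ≤ 8) = F(8) = 0.913925

(d) Range probability:
P(3 ≤ X ≤ 8) = P(X ≤ 8) - P(X ≤ 2)
                   = F(8) - F(2)
                   = 0.913925 - 0.041897
                   = 0.872029

This means approximately 87.2% of outcomes fall in the interval [3, 8].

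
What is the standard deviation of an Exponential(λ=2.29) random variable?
0.4367

We have X ~ Exponential(λ=2.29).

For an Exponential distribution with λ=2.29:
σ = √Var(X) = 0.4367

The standard deviation is the square root of the variance.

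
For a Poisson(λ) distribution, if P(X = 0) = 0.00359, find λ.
λ = 5.6296

For a Poisson(λ) distribution, the PMF at 0 is:
P(X = 0) = λ^0 e^(-λ) / 0! = e^(-λ)

Given P(X = 0) = 0.00359:
e^(-λ) = 0.00359
-λ = ln(0.00359)
λ = -ln(0.00359) = 5.6296

Verification: e^(-5.6296) = 0.00359 ✓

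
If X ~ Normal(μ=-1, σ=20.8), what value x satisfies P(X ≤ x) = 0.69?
9.3137

We have X ~ Normal(μ=-1, σ=20.8).

We want to find x such that P(X ≤ x) = 0.69.

This is the 69th percentile, which means 69% of values fall below this point.

Using the inverse CDF (quantile function):
x = F⁻¹(0.69) = 9.3137

Verification: P(X ≤ 9.3137) = 0.69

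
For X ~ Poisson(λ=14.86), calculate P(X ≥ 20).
0.117123

We have X ~ Poisson(λ=14.86).

For discrete distributions, P(X ≥ 20) = 1 - P(X ≤ 19).

P(X ≤ 19) = 0.882877
P(X ≥ 20) = 1 - 0.882877 = 0.117123

So there's approximately a 11.7% chance that X is at least 20.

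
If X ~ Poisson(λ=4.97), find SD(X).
2.2293

We have X ~ Poisson(λ=4.97).

For a Poisson distribution with λ=4.97:
σ = √Var(X) = 2.2293

The standard deviation is the square root of the variance.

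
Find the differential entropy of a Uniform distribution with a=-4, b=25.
3.3673 nats

We have X ~ Uniform(a=-4, b=25).

The differential entropy measures the uncertainty or information content of the distribution.

For a Uniform distribution with a=-4, b=25:
h(X) = 3.3673 nats

(In bits, this would be 4.8580 bits.)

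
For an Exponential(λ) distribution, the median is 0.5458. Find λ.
λ = 1.2700

For X ~ Exponential(λ), the CDF is F(x) = 1 - e^(-λx).
The median m satisfies F(m) = 0.5:
1 - e^(-λm) = 0.5
e^(-λm) = 0.5
λm = ln(2)
m = ln(2) / λ

Given m = 0.5458:
λ = ln(2) / 0.5458 = 0.693147 / 0.5458 = 1.2700

Verification: ln(2) / 1.2700 = 0.5458 ✓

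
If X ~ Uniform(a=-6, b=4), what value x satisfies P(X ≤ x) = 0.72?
1.2000

We have X ~ Uniform(a=-6, b=4).

We want to find x such that P(X ≤ x) = 0.72.

This is the 72nd percentile, which means 72% of values fall below this point.

Using the inverse CDF (quantile function):
x = F⁻¹(0.72) = 1.2000

Verification: P(X ≤ 1.2000) = 0.72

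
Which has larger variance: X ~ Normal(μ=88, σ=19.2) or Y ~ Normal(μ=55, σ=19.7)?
Y has larger variance (388.0900 > 368.6400)

Compute the variance for each distribution:

X ~ Normal(μ=88, σ=19.2):
Var(X) = 368.6400

Y ~ Normal(μ=55, σ=19.7):
Var(Y) = 388.0900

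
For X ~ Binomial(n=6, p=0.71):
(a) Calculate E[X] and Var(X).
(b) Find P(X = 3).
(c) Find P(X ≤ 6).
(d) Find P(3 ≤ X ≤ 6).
(a) E[X] = 4.2600, Var(X) = 1.2354
(b) P(X = 3) = 0.174582
(c) P(X ≤ 6) = 1.000000
(d) P(3 ≤ X ≤ 6) = 0.937186

We have X ~ Binomial(n=6, p=0.71).

(a) Moments:
E[X] = 4.2600
Var(X) = 1.2354
σ = √Var(X) = 1.1115

(b) Point probability using PMF:
P(X = 3) = 0.174582

(c) Cumulative probability using CDF:
P(X ≤ 6) = F(6) = 1.000000

(d) Range probability:
P(3 ≤ X ≤ 6) = P(X ≤ 6) - P(X ≤ 2)
                   = F(6) - F(2)
                   = 1.000000 - 0.062814
                   = 0.937186

This means approximately 93.7% of outcomes fall in the interval [3, 6].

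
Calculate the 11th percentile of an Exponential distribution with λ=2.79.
0.0418

We have X ~ Exponential(λ=2.79).

We want to find x such that P(X ≤ x) = 0.11.

This is the 11th percentile, which means 11% of values fall below this point.

Using the inverse CDF (quantile function):
x = F⁻¹(0.11) = 0.0418

Verification: P(X ≤ 0.0418) = 0.11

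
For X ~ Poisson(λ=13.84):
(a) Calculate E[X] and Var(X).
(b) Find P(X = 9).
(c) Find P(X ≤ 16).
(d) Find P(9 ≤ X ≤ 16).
(a) E[X] = 13.8400, Var(X) = 13.8400
(b) P(X = 9) = 0.050099
(c) P(X ≤ 16) = 0.769605
(d) P(9 ≤ X ≤ 16) = 0.702510

We have X ~ Poisson(λ=13.84).

(a) Moments:
E[X] = 13.8400
Var(X) = 13.8400
σ = √Var(X) = 3.7202

(b) Point probability using PMF:
P(X = 9) = 0.050099

(c) Cumulative probability using CDF:
P(X ≤ 16) = F(16) = 0.769605

(d) Range probability:
P(9 ≤ X ≤ 16) = P(X ≤ 16) - P(X ≤ 8)
                   = F(16) - F(8)
                   = 0.769605 - 0.067095
                   = 0.702510

This means approximately 70.3% of outcomes fall in the interval [9, 16].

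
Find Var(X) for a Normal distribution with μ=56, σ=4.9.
24.0100

We have X ~ Normal(μ=56, σ=4.9).

For a Normal distribution with μ=56, σ=4.9:
Var(X) = 24.0100

The variance measures the spread of the distribution around the mean.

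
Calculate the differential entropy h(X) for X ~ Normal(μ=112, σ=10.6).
3.7798 nats

We have X ~ Normal(μ=112, σ=10.6).

The differential entropy measures the uncertainty or information content of the distribution.

For a Normal distribution with μ=112, σ=10.6:
h(X) = 3.7798 nats

(In bits, this would be 5.4531 bits.)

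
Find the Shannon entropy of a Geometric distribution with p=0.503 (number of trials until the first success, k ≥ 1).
1.3780 nats

We have X ~ Geometric(p=0.503) (number of trials until the first success, k ≥ 1).

The Shannon entropy measures the uncertainty or information content of the distribution.

For a Geometric distribution with p=0.503 (number of trials until the first success, k ≥ 1):
H(X) = 1.3780 nats

(In bits, this would be 1.9880 bits.)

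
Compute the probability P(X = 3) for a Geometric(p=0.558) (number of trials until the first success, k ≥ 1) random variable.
0.109013

We have X ~ Geometric(p=0.558) (number of trials until the first success, k ≥ 1).

For a Geometric distribution, the PMF gives us the probability of each outcome.

Using the PMF formula:
P(X = 3) = 0.109013

Rounded to 4 decimal places: 0.1090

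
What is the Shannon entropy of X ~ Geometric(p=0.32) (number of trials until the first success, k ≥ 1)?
1.9590 nats

We have X ~ Geometric(p=0.32) (number of trials until the first success, k ≥ 1).

The Shannon entropy measures the uncertainty or information content of the distribution.

For a Geometric distribution with p=0.32 (number of trials until the first success, k ≥ 1):
H(X) = 1.9590 nats

(In bits, this would be 2.8262 bits.)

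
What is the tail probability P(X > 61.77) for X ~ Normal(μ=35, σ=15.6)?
0.043079

We have X ~ Normal(μ=35, σ=15.6).

P(X > 61.77) = 1 - P(X ≤ 61.77)
                = 1 - F(61.77)
                = 1 - 0.956921
                = 0.043079

So there's approximately a 4.3% chance that X exceeds 61.77.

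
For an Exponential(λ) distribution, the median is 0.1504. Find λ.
λ = 4.6087

For X ~ Exponential(λ), the CDF is F(x) = 1 - e^(-λx).
The median m satisfies F(m) = 0.5:
1 - e^(-λm) = 0.5
e^(-λm) = 0.5
λm = ln(2)
m = ln(2) / λ

Given m = 0.1504:
λ = ln(2) / 0.1504 = 0.693147 / 0.1504 = 4.6087

Verification: ln(2) / 4.6087 = 0.1504 ✓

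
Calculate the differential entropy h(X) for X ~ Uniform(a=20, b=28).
2.0794 nats

We have X ~ Uniform(a=20, b=28).

The differential entropy measures the uncertainty or information content of the distribution.

For a Uniform distribution with a=20, b=28:
h(X) = 2.0794 nats

(In bits, this would be 3.0000 bits.)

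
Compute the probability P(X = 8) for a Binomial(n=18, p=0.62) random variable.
0.059983

We have X ~ Binomial(n=18, p=0.62).

For a Binomial distribution, the PMF gives us the probability of each outcome.

Using the PMF formula:
P(X = 8) = 0.059983

Rounded to 4 decimal places: 0.0600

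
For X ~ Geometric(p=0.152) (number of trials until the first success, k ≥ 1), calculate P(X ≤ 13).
0.882741

We have X ~ Geometric(p=0.152) (number of trials until the first success, k ≥ 1).

The CDF gives us P(X ≤ k).

Using the CDF:
P(X ≤ 13) = 0.882741

This means there's approximately a 88.3% chance that X is at most 13.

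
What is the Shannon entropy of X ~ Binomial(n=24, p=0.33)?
2.2512 nats

We have X ~ Binomial(n=24, p=0.33).

The Shannon entropy measures the uncertainty or information content of the distribution.

For a Binomial distribution with n=24, p=0.33:
H(X) = 2.2512 nats

(In bits, this would be 3.2478 bits.)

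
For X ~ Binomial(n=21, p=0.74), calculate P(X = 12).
0.043031

We have X ~ Binomial(n=21, p=0.74).

For a Binomial distribution, the PMF gives us the probability of each outcome.

Using the PMF formula:
P(X = 12) = 0.043031

Rounded to 4 decimal places: 0.0430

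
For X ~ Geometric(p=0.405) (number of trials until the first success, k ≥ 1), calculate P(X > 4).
0.125334

We have X ~ Geometric(p=0.405) (number of trials until the first success, k ≥ 1).

P(X > 4) = 1 - P(X ≤ 4)
                = 1 - F(4)
                = 1 - 0.874666
                = 0.125334

So there's approximately a 12.5% chance that X exceeds 4.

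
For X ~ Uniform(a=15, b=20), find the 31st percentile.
16.5500

We have X ~ Uniform(a=15, b=20).

We want to find x such that P(X ≤ x) = 0.31.

This is the 31st percentile, which means 31% of values fall below this point.

Using the inverse CDF (quantile function):
x = F⁻¹(0.31) = 16.5500

Verification: P(X ≤ 16.5500) = 0.31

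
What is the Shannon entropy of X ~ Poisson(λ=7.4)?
2.4074 nats

We have X ~ Poisson(λ=7.4).

The Shannon entropy measures the uncertainty or information content of the distribution.

For a Poisson distribution with λ=7.4:
H(X) = 2.4074 nats

(In bits, this would be 3.4732 bits.)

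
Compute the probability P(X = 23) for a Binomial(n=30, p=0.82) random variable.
0.129826

We have X ~ Binomial(n=30, p=0.82).

For a Binomial distribution, the PMF gives us the probability of each outcome.

Using the PMF formula:
P(X = 23) = 0.129826

Rounded to 4 decimal places: 0.1298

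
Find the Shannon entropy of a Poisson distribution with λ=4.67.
2.1686 nats

We have X ~ Poisson(λ=4.67).

The Shannon entropy measures the uncertainty or information content of the distribution.

For a Poisson distribution with λ=4.67:
H(X) = 2.1686 nats

(In bits, this would be 3.1286 bits.)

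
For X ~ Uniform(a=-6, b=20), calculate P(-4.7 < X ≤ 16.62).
0.820000

We have X ~ Uniform(a=-6, b=20).

To find P(-4.7 < X ≤ 16.62), we use:
P(-4.7 < X ≤ 16.62) = P(X ≤ 16.62) - P(X ≤ -4.7)
                 = F(16.62) - F(-4.7)
                 = 0.870000 - 0.050000
                 = 0.820000

So there's approximately a 82.0% chance that X falls in this range.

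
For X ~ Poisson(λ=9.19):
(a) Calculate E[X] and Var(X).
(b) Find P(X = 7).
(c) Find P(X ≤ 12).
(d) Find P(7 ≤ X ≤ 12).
(a) E[X] = 9.1900, Var(X) = 9.1900
(b) P(X = 7) = 0.112102
(c) P(X ≤ 12) = 0.861514
(d) P(7 ≤ X ≤ 12) = 0.671496

We have X ~ Poisson(λ=9.19).

(a) Moments:
E[X] = 9.1900
Var(X) = 9.1900
σ = √Var(X) = 3.0315

(b) Point probability using PMF:
P(X = 7) = 0.112102

(c) Cumulative probability using CDF:
P(X ≤ 12) = F(12) = 0.861514

(d) Range probability:
P(7 ≤ X ≤ 12) = P(X ≤ 12) - P(X ≤ 6)
                   = F(12) - F(6)
                   = 0.861514 - 0.190018
                   = 0.671496

This means approximately 67.1% of outcomes fall in the interval [7, 12].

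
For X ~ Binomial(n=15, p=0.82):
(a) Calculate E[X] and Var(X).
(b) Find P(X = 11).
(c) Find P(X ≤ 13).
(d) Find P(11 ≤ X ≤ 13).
(a) E[X] = 12.3000, Var(X) = 2.2140
(b) P(X = 11) = 0.161501
(c) P(X ≤ 13) = 0.781256
(d) P(11 ≤ X ≤ 13) = 0.664562

We have X ~ Binomial(n=15, p=0.82).

(a) Moments:
E[X] = 12.3000
Var(X) = 2.2140
σ = √Var(X) = 1.4880

(b) Point probability using PMF:
P(X = 11) = 0.161501

(c) Cumulative probability using CDF:
P(X ≤ 13) = F(13) = 0.781256

(d) Range probability:
P(11 ≤ X ≤ 13) = P(X ≤ 13) - P(X ≤ 10)
                   = F(13) - F(10)
                   = 0.781256 - 0.116694
                   = 0.664562

This means approximately 66.5% of outcomes fall in the interval [11, 13].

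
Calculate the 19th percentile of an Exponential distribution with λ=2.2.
0.0958

We have X ~ Exponential(λ=2.2).

We want to find x such that P(X ≤ x) = 0.19.

This is the 19th percentile, which means 19% of values fall below this point.

Using the inverse CDF (quantile function):
x = F⁻¹(0.19) = 0.0958

Verification: P(X ≤ 0.0958) = 0.19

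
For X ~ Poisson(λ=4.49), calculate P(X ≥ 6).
0.295362

We have X ~ Poisson(λ=4.49).

For discrete distributions, P(X ≥ 6) = 1 - P(X ≤ 5).

P(X ≤ 5) = 0.704638
P(X ≥ 6) = 1 - 0.704638 = 0.295362

So there's approximately a 29.5% chance that X is at least 6.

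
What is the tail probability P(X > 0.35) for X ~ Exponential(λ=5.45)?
0.148451

We have X ~ Exponential(λ=5.45).

P(X > 0.35) = 1 - P(X ≤ 0.35)
                = 1 - F(0.35)
                = 1 - 0.851549
                = 0.148451

So there's approximately a 14.8% chance that X exceeds 0.35.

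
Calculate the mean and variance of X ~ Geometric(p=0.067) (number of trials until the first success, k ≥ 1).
E[X] = 14.9254, Var(X) = 207.8414

We have X ~ Geometric(p=0.067) (number of trials until the first success, k ≥ 1).

For a Geometric distribution with p=0.067 (number of trials until the first success, k ≥ 1):

Expected value:
E[X] = 14.9254

Variance:
Var(X) = 207.8414

Standard deviation:
σ = √Var(X) = 14.4167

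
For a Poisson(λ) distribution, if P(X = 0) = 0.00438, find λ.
λ = 5.4307

For a Poisson(λ) distribution, the PMF at 0 is:
P(X = 0) = λ^0 e^(-λ) / 0! = e^(-λ)

Given P(X = 0) = 0.00438:
e^(-λ) = 0.00438
-λ = ln(0.00438)
λ = -ln(0.00438) = 5.4307

Verification: e^(-5.4307) = 0.00438 ✓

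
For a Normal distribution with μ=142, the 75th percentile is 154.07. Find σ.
σ = 17.8950

For X ~ Normal(μ, σ), the p-th percentile satisfies x = μ + z_p × σ,
where z_p = Φ⁻¹(p) is the standard normal quantile.

Step 1: z_{0.75} = Φ⁻¹(0.75) = 0.6745

Step 2: Solve for σ:
154.07 = 142 + 0.6745 × σ
σ = (154.07 - 142) / 0.6745
σ = 12.07 / 0.6745
σ = 17.8950

Verification: μ + z × σ = 142 + 0.6745 × 17.8950 = 154.07 ✓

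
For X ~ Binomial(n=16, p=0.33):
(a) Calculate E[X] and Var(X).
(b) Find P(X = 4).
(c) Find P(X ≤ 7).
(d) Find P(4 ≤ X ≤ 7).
(a) E[X] = 5.2800, Var(X) = 3.5376
(b) P(X = 4) = 0.176614
(c) P(X ≤ 7) = 0.879531
(d) P(4 ≤ X ≤ 7) = 0.706553

We have X ~ Binomial(n=16, p=0.33).

(a) Moments:
E[X] = 5.2800
Var(X) = 3.5376
σ = √Var(X) = 1.8809

(b) Point probability using PMF:
P(X = 4) = 0.176614

(c) Cumulative probability using CDF:
P(X ≤ 7) = F(7) = 0.879531

(d) Range probability:
P(4 ≤ X ≤ 7) = P(X ≤ 7) - P(X ≤ 3)
                   = F(7) - F(3)
                   = 0.879531 - 0.172977
                   = 0.706553

This means approximately 70.7% of outcomes fall in the interval [4, 7].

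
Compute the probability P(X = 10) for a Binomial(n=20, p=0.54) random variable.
0.165240

We have X ~ Binomial(n=20, p=0.54).

For a Binomial distribution, the PMF gives us the probability of each outcome.

Using the PMF formula:
P(X = 10) = 0.165240

Rounded to 4 decimal places: 0.1652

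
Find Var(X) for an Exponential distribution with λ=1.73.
0.3341

We have X ~ Exponential(λ=1.73).

For an Exponential distribution with λ=1.73:
Var(X) = 0.3341

The variance measures the spread of the distribution around the mean.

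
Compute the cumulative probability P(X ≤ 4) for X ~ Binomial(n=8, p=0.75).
0.113815

We have X ~ Binomial(n=8, p=0.75).

The CDF gives us P(X ≤ k).

Using the CDF:
P(X ≤ 4) = 0.113815

This means there's approximately a 11.4% chance that X is at most 4.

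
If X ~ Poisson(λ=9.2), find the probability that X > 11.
0.216815

We have X ~ Poisson(λ=9.2).

P(X > 11) = 1 - P(X ≤ 11)
                = 1 - F(11)
                = 1 - 0.783185
                = 0.216815

So there's approximately a 21.7% chance that X exceeds 11.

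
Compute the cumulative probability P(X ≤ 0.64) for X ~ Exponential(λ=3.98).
0.921699

We have X ~ Exponential(λ=3.98).

The CDF gives us P(X ≤ k).

Using the CDF:
P(X ≤ 0.64) = 0.921699

This means there's approximately a 92.2% chance that X is at most 0.64.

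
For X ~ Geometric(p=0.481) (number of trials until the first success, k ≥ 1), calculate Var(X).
2.2432

We have X ~ Geometric(p=0.481) (number of trials until the first success, k ≥ 1).

For a Geometric distribution with p=0.481 (number of trials until the first success, k ≥ 1):
Var(X) = 2.2432

The variance measures the spread of the distribution around the mean.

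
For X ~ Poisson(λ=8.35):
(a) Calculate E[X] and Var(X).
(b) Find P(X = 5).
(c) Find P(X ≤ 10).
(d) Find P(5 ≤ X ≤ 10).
(a) E[X] = 8.3500, Var(X) = 8.3500
(b) P(X = 5) = 0.079964
(c) P(X ≤ 10) = 0.779694
(d) P(5 ≤ X ≤ 10) = 0.698423

We have X ~ Poisson(λ=8.35).

(a) Moments:
E[X] = 8.3500
Var(X) = 8.3500
σ = √Var(X) = 2.8896

(b) Point probability using PMF:
P(X = 5) = 0.079964

(c) Cumulative probability using CDF:
P(X ≤ 10) = F(10) = 0.779694

(d) Range probability:
P(5 ≤ X ≤ 10) = P(X ≤ 10) - P(X ≤ 4)
                   = F(10) - F(4)
                   = 0.779694 - 0.081271
                   = 0.698423

This means approximately 69.8% of outcomes fall in the interval [5, 10].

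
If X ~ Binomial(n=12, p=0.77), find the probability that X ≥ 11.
0.199147

We have X ~ Binomial(n=12, p=0.77).

For discrete distributions, P(X ≥ 11) = 1 - P(X ≤ 10).

P(X ≤ 10) = 0.800853
P(X ≥ 11) = 1 - 0.800853 = 0.199147

So there's approximately a 19.9% chance that X is at least 11.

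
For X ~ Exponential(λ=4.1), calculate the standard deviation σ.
0.2439

We have X ~ Exponential(λ=4.1).

For an Exponential distribution with λ=4.1:
σ = √Var(X) = 0.2439

The standard deviation is the square root of the variance.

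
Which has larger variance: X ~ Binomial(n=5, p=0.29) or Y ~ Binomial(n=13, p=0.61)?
Y has larger variance (3.0927 > 1.0295)

Compute the variance for each distribution:

X ~ Binomial(n=5, p=0.29):
Var(X) = 1.0295

Y ~ Binomial(n=13, p=0.61):
Var(Y) = 3.0927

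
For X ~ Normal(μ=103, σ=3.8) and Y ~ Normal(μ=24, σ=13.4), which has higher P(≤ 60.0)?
Y has higher probability (P(Y ≤ 60.0) = 0.9964 > P(X ≤ 60.0) = 0.0000)

Compute P(≤ 60.0) for each distribution:

X ~ Normal(μ=103, σ=3.8):
P(X ≤ 60.0) = 0.0000

Y ~ Normal(μ=24, σ=13.4):
P(Y ≤ 60.0) = 0.9964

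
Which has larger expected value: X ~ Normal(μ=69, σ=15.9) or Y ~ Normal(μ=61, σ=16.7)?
X has larger mean (69.0000 > 61.0000)

Compute the expected value for each distribution:

X ~ Normal(μ=69, σ=15.9):
E[X] = 69.0000

Y ~ Normal(μ=61, σ=16.7):
E[Y] = 61.0000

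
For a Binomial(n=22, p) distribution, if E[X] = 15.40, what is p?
p = 0.7

For a Binomial(n, p) distribution:
E[X] = n × p

Given n = 22 and E[X] = 15.40:
15.40 = 22 × p
p = 15.40 / 22 = 0.7

Verification: Binomial(22, 0.7) has E[X] = 15.40 ✓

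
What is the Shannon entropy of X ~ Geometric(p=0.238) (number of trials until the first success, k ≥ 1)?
2.3057 nats

We have X ~ Geometric(p=0.238) (number of trials until the first success, k ≥ 1).

The Shannon entropy measures the uncertainty or information content of the distribution.

For a Geometric distribution with p=0.238 (number of trials until the first success, k ≥ 1):
H(X) = 2.3057 nats

(In bits, this would be 3.3265 bits.)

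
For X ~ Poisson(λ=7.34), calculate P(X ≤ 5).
0.259404

We have X ~ Poisson(λ=7.34).

The CDF gives us P(X ≤ k).

Using the CDF:
P(X ≤ 5) = 0.259404

This means there's approximately a 25.9% chance that X is at most 5.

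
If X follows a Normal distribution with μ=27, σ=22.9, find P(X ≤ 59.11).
0.919570

We have X ~ Normal(μ=27, σ=22.9).

The CDF gives us P(X ≤ k).

Using the CDF:
P(X ≤ 59.11) = 0.919570

This means there's approximately a 92.0% chance that X is at most 59.11.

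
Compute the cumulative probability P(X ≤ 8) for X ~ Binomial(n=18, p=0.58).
0.176778

We have X ~ Binomial(n=18, p=0.58).

The CDF gives us P(X ≤ k).

Using the CDF:
P(X ≤ 8) = 0.176778

This means there's approximately a 17.7% chance that X is at most 8.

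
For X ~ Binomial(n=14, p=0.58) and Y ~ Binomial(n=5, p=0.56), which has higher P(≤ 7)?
Y has higher probability (P(Y ≤ 7) = 1.0000 > P(X ≤ 7) = 0.3643)

Compute P(≤ 7) for each distribution:

X ~ Binomial(n=14, p=0.58):
P(X ≤ 7) = 0.3643

Y ~ Binomial(n=5, p=0.56):
P(Y ≤ 7) = 1.0000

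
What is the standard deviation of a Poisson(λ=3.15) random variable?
1.7748

We have X ~ Poisson(λ=3.15).

For a Poisson distribution with λ=3.15:
σ = √Var(X) = 1.7748

The standard deviation is the square root of the variance.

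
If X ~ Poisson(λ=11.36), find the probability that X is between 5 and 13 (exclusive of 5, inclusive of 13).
0.716722

We have X ~ Poisson(λ=11.36).

To find P(5 < X ≤ 13), we use:
P(5 < X ≤ 13) = P(X ≤ 13) - P(X ≤ 5)
                 = F(13) - F(5)
                 = 0.746922 - 0.030199
                 = 0.716722

So there's approximately a 71.7% chance that X falls in this range.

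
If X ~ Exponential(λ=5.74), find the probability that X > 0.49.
0.060049

We have X ~ Exponential(λ=5.74).

P(X > 0.49) = 1 - P(X ≤ 0.49)
                = 1 - F(0.49)
                = 1 - 0.939951
                = 0.060049

So there's approximately a 6.0% chance that X exceeds 0.49.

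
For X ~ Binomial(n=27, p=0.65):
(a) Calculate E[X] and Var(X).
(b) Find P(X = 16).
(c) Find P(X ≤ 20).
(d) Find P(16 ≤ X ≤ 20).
(a) E[X] = 17.5500, Var(X) = 6.1425
(b) P(X = 16) = 0.127811
(c) P(X ≤ 20) = 0.885217
(d) P(16 ≤ X ≤ 20) = 0.682820

We have X ~ Binomial(n=27, p=0.65).

(a) Moments:
E[X] = 17.5500
Var(X) = 6.1425
σ = √Var(X) = 2.4784

(b) Point probability using PMF:
P(X = 16) = 0.127811

(c) Cumulative probability using CDF:
P(X ≤ 20) = F(20) = 0.885217

(d) Range probability:
P(16 ≤ X ≤ 20) = P(X ≤ 20) - P(X ≤ 15)
                   = F(20) - F(15)
                   = 0.885217 - 0.202397
                   = 0.682820

This means approximately 68.3% of outcomes fall in the interval [16, 20].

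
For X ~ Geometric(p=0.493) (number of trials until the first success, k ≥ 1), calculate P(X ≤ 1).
0.493000

We have X ~ Geometric(p=0.493) (number of trials until the first success, k ≥ 1).

The CDF gives us P(X ≤ k).

Using the CDF:
P(X ≤ 1) = 0.493000

This means there's approximately a 49.3% chance that X is at most 1.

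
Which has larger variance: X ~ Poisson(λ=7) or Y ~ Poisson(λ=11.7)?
Y has larger variance (11.7000 > 7.0000)

Compute the variance for each distribution:

X ~ Poisson(λ=7):
Var(X) = 7.0000

Y ~ Poisson(λ=11.7):
Var(Y) = 11.7000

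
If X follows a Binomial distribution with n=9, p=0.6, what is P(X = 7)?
0.161243

We have X ~ Binomial(n=9, p=0.6).

For a Binomial distribution, the PMF gives us the probability of each outcome.

Using the PMF formula:
P(X = 7) = 0.161243

Rounded to 4 decimal places: 0.1612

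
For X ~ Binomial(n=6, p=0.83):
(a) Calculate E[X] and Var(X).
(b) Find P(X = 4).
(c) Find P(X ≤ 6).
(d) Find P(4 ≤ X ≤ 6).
(a) E[X] = 4.9800, Var(X) = 0.8466
(b) P(X = 4) = 0.205732
(c) P(X ≤ 6) = 1.000000
(d) P(4 ≤ X ≤ 6) = 0.934454

We have X ~ Binomial(n=6, p=0.83).

(a) Moments:
E[X] = 4.9800
Var(X) = 0.8466
σ = √Var(X) = 0.9201

(b) Point probability using PMF:
P(X = 4) = 0.205732

(c) Cumulative probability using CDF:
P(X ≤ 6) = F(6) = 1.000000

(d) Range probability:
P(4 ≤ X ≤ 6) = P(X ≤ 6) - P(X ≤ 3)
                   = F(6) - F(3)
                   = 1.000000 - 0.065546
                   = 0.934454

This means approximately 93.4% of outcomes fall in the interval [4, 6].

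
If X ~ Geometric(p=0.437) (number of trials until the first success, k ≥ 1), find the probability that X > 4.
0.100469

We have X ~ Geometric(p=0.437) (number of trials until the first success, k ≥ 1).

P(X > 4) = 1 - P(X ≤ 4)
                = 1 - F(4)
                = 1 - 0.899531
                = 0.100469

So there's approximately a 10.0% chance that X exceeds 4.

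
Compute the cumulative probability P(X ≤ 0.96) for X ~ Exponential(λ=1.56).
0.776334

We have X ~ Exponential(λ=1.56).

The CDF gives us P(X ≤ k).

Using the CDF:
P(X ≤ 0.96) = 0.776334

This means there's approximately a 77.6% chance that X is at most 0.96.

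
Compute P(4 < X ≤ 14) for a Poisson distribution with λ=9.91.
0.890142

We have X ~ Poisson(λ=9.91).

To find P(4 < X ≤ 14), we use:
P(4 < X ≤ 14) = P(X ≤ 14) - P(X ≤ 4)
                 = F(14) - F(4)
                 = 0.921144 - 0.031002
                 = 0.890142

So there's approximately a 89.0% chance that X falls in this range.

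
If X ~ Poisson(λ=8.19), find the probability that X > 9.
0.307212

We have X ~ Poisson(λ=8.19).

P(X > 9) = 1 - P(X ≤ 9)
                = 1 - F(9)
                = 1 - 0.692788
                = 0.307212

So there's approximately a 30.7% chance that X exceeds 9.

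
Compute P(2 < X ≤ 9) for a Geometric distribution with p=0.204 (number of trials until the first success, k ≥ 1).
0.505319

We have X ~ Geometric(p=0.204) (number of trials until the first success, k ≥ 1).

To find P(2 < X ≤ 9), we use:
P(2 < X ≤ 9) = P(X ≤ 9) - P(X ≤ 2)
                 = F(9) - F(2)
                 = 0.871703 - 0.366384
                 = 0.505319

So there's approximately a 50.5% chance that X falls in this range.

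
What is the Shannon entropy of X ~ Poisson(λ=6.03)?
2.3019 nats

We have X ~ Poisson(λ=6.03).

The Shannon entropy measures the uncertainty or information content of the distribution.

For a Poisson distribution with λ=6.03:
H(X) = 2.3019 nats

(In bits, this would be 3.3209 bits.)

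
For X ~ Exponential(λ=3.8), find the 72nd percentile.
0.3350

We have X ~ Exponential(λ=3.8).

We want to find x such that P(X ≤ x) = 0.72.

This is the 72nd percentile, which means 72% of values fall below this point.

Using the inverse CDF (quantile function):
x = F⁻¹(0.72) = 0.3350

Verification: P(X ≤ 0.3350) = 0.72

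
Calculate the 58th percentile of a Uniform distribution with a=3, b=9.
6.4800

We have X ~ Uniform(a=3, b=9).

We want to find x such that P(X ≤ x) = 0.58.

This is the 58th percentile, which means 58% of values fall below this point.

Using the inverse CDF (quantile function):
x = F⁻¹(0.58) = 6.4800

Verification: P(X ≤ 6.4800) = 0.58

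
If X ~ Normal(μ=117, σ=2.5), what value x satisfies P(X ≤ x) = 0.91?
120.3519

We have X ~ Normal(μ=117, σ=2.5).

We want to find x such that P(X ≤ x) = 0.91.

This is the 91st percentile, which means 91% of values fall below this point.

Using the inverse CDF (quantile function):
x = F⁻¹(0.91) = 120.3519

Verification: P(X ≤ 120.3519) = 0.91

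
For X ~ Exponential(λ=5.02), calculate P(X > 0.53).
0.069906

We have X ~ Exponential(λ=5.02).

P(X > 0.53) = 1 - P(X ≤ 0.53)
                = 1 - F(0.53)
                = 1 - 0.930094
                = 0.069906

So there's approximately a 7.0% chance that X exceeds 0.53.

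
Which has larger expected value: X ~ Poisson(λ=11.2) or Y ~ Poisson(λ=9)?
X has larger mean (11.2000 > 9.0000)

Compute the expected value for each distribution:

X ~ Poisson(λ=11.2):
E[X] = 11.2000

Y ~ Poisson(λ=9):
E[Y] = 9.0000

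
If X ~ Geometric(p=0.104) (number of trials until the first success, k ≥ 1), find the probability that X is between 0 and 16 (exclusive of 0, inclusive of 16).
0.827445

We have X ~ Geometric(p=0.104) (number of trials until the first success, k ≥ 1).

To find P(0 < X ≤ 16), we use:
P(0 < X ≤ 16) = P(X ≤ 16) - P(X ≤ 0)
                 = F(16) - F(0)
                 = 0.827445 - 0.000000
                 = 0.827445

So there's approximately a 82.7% chance that X falls in this range.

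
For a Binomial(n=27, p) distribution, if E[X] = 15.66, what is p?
p = 0.58

For a Binomial(n, p) distribution:
E[X] = n × p

Given n = 27 and E[X] = 15.66:
15.66 = 27 × p
p = 15.66 / 27 = 0.58

Verification: Binomial(27, 0.58) has E[X] = 15.66 ✓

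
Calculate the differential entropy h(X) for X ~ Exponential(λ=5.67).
-0.7352 nats

We have X ~ Exponential(λ=5.67).

The differential entropy measures the uncertainty or information content of the distribution.

For an Exponential distribution with λ=5.67:
h(X) = -0.7352 nats

(In bits, this would be -1.0607 bits.)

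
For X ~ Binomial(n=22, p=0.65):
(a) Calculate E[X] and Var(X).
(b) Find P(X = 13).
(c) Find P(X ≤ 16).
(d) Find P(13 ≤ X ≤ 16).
(a) E[X] = 14.3000, Var(X) = 5.0050
(b) P(X = 13) = 0.144947
(c) P(X ≤ 16) = 0.837105
(d) P(13 ≤ X ≤ 16) = 0.628660

We have X ~ Binomial(n=22, p=0.65).

(a) Moments:
E[X] = 14.3000
Var(X) = 5.0050
σ = √Var(X) = 2.2372

(b) Point probability using PMF:
P(X = 13) = 0.144947

(c) Cumulative probability using CDF:
P(X ≤ 16) = F(16) = 0.837105

(d) Range probability:
P(13 ≤ X ≤ 16) = P(X ≤ 16) - P(X ≤ 12)
                   = F(16) - F(12)
                   = 0.837105 - 0.208445
                   = 0.628660

This means approximately 62.9% of outcomes fall in the interval [13, 16].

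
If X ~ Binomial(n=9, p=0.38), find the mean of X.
3.4200

We have X ~ Binomial(n=9, p=0.38).

For a Binomial distribution with n=9, p=0.38:
E[X] = 3.4200

This is the expected (average) value of X.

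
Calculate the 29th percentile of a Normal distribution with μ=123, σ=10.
117.4662

We have X ~ Normal(μ=123, σ=10).

We want to find x such that P(X ≤ x) = 0.29.

This is the 29th percentile, which means 29% of values fall below this point.

Using the inverse CDF (quantile function):
x = F⁻¹(0.29) = 117.4662

Verification: P(X ≤ 117.4662) = 0.29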